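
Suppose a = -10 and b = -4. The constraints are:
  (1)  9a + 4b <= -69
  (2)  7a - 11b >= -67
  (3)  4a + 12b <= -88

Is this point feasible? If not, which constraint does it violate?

feasible

(1): -106 ≤ -69 ✓
(2): -26 ≥ -67 ✓
(3): -88 ≤ -88 ✓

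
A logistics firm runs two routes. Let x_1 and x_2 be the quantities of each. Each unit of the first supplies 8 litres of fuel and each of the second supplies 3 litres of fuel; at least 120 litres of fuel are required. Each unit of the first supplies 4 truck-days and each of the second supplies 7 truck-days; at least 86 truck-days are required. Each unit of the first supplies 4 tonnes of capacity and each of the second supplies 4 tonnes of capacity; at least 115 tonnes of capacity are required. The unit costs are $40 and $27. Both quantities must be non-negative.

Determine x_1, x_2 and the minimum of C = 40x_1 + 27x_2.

x_1 = 27/4, x_2 = 22, minimum C = 864

Corner points and C = 40x_1 + 27x_2:
  (0, 40) → C = 1080
  (115/4, 0) → C = 1150
  (27/4, 22) → C = 864
The feasible region is unbounded (it extends along (0, 1), (1, 0)), but C strictly increases along every unbounded feasible direction, so there is no improving ray and the minimum is attained at a vertex.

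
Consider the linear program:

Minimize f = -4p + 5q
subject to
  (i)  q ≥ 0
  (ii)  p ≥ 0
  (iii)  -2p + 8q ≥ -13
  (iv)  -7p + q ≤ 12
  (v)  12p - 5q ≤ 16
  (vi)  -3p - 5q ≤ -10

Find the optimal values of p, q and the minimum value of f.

Vertices and f = -4p + 5q:
  (0, 12) → f = 60
  (0, 2) → f = 10
  (26/15, 24/25) → f = -32/15
The feasible region is unbounded (it extends along (1, 7), (5, 12)), but f strictly increases along every unbounded feasible direction, so there is no improving ray and the minimum is attained at a vertex.

The optimum lies where 12p - 5q = 16 and -3p - 5q = -10.
Solving simultaneously gives p = 26/15, q = 24/25.

p = 26/15, q = 24/25, minimum f = -32/15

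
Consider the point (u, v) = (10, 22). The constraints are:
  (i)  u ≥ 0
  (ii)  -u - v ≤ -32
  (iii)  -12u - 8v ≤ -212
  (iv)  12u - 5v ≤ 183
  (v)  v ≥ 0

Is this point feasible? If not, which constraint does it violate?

feasible

(i): 10 ≥ 0 ✓
(ii): -32 ≤ -32 ✓
(iii): -296 ≤ -212 ✓
(iv): 10 ≤ 183 ✓
(v): 22 ≥ 0 ✓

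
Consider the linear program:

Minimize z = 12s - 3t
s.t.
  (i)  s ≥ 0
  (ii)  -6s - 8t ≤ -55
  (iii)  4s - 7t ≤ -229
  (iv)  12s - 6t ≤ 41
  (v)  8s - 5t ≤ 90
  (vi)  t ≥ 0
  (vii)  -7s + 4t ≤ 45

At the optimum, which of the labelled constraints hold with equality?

Corner points and z = 12s - 3t:
  (1661/60, 728/15) → z = 933/5
  (601/33, 1423/33) → z = 981/11
  (217/3, 827/6) → z = 909/2

The minimum is at (601/33, 1423/33). Substituting into each constraint, equality holds for (iii) and (vii); the remaining constraints have slack.

(iii) and (vii)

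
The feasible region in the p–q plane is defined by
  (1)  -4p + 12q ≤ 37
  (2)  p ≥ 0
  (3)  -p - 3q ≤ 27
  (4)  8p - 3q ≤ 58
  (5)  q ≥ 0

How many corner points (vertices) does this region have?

Intersecting each pair of boundary lines and keeping only the points that satisfy every inequality leaves:
  (0, 37/12)
  (269/28, 44/7)
  (0, 0)
  (29/4, 0)

4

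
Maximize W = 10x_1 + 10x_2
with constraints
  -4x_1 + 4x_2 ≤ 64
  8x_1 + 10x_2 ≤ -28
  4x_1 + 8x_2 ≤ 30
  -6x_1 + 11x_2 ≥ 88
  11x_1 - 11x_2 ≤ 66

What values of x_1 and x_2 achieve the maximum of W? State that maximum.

x_1 = -297/37, x_2 = 134/37, maximum W = -1630/37

Corner points and W = 10x_1 + 10x_2:
  (-94/9, 50/9) → W = -440/9
  (-88/5, -8/5) → W = -192
  (-297/37, 134/37) → W = -1630/37

At the optimal vertex, 8x_1 + 10x_2 = -28 and -6x_1 + 11x_2 = 88.
Solving simultaneously gives x_1 = -297/37, x_2 = 134/37.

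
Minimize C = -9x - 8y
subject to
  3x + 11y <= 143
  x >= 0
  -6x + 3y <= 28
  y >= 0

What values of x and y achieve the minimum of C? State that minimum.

Vertices and C = -9x - 8y:
  (121/75, 314/25) → C = -115
  (143/3, 0) → C = -429
  (0, 28/3) → C = -224/3
  (0, 0) → C = 0

x = 143/3, y = 0, minimum C = -429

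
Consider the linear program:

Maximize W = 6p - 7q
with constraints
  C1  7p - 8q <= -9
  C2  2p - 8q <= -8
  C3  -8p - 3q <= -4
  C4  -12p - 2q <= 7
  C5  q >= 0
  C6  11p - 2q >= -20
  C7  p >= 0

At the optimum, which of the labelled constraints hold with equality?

C1 and C3

Feasible corners and W = 6p - 7q:
  (1/17, 20/17) → W = -134/17
  (0, 4/3) → W = -28/3
  (0, 10) → W = -70
The feasible region is unbounded (it extends along (8, 7), (2, 11)), but W strictly decreases along every unbounded feasible direction, so there is no improving ray and the maximum is attained at a vertex.

The maximum is at (1/17, 20/17). Substituting into each constraint, equality holds for C1 and C3; the remaining constraints have slack.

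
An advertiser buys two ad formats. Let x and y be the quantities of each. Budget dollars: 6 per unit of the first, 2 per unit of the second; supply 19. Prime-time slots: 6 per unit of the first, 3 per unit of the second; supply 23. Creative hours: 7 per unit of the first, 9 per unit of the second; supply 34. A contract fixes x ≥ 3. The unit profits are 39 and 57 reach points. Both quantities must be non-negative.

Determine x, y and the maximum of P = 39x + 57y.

Extreme points and P = 39x + 57y:
  (19/6, 0) → P = 247/2
  (3, 0) → P = 117
  (3, 1/2) → P = 291/2

The optimum lies where 6x + 2y = 19 and x = 3.
Solving simultaneously gives x = 3, y = 1/2.

x = 3, y = 1/2, maximum P = 291/2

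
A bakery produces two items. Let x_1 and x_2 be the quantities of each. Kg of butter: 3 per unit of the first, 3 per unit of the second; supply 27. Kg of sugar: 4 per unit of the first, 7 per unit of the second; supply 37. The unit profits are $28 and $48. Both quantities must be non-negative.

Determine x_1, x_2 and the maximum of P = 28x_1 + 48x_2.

x_1 = 26/3, x_2 = 1/3, maximum P = 776/3

Feasible corners and P = 28x_1 + 48x_2:
  (0, 0) → P = 0
  (0, 37/7) → P = 1776/7
  (9, 0) → P = 252
  (26/3, 1/3) → P = 776/3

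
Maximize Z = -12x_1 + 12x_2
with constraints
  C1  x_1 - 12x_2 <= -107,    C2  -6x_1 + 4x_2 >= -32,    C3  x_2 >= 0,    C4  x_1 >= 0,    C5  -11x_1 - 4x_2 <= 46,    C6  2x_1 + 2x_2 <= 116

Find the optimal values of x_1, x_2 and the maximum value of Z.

Extreme points and Z = -12x_1 + 12x_2:
  (203/17, 337/34) → Z = -414/17
  (0, 107/12) → Z = 107
  (132/5, 158/5) → Z = 312/5
  (0, 58) → Z = 696

At the optimal vertex, x_1 = 0 and 2x_1 + 2x_2 = 116.
Solving simultaneously gives x_1 = 0, x_2 = 58.

x_1 = 0, x_2 = 58, maximum Z = 696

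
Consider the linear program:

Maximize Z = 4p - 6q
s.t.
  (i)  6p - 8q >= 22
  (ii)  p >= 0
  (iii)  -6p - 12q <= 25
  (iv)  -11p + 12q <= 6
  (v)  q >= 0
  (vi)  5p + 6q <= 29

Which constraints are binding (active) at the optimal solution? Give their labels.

Vertices and Z = 4p - 6q:
  (11/3, 0) → Z = 44/3
  (91/19, 16/19) → Z = 268/19
  (29/5, 0) → Z = 116/5

The maximum is at (29/5, 0). Substituting into each constraint, equality holds for (v) and (vi); the remaining constraints have slack.

(v) and (vi)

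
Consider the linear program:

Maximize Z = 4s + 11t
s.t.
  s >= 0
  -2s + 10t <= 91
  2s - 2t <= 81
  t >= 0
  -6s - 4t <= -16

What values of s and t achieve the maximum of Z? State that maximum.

Vertices and Z = 4s + 11t:
  (0, 91/10) → Z = 1001/10
  (0, 4) → Z = 44
  (62, 43/2) → Z = 969/2
  (81/2, 0) → Z = 162
  (8/3, 0) → Z = 32/3

s = 62, t = 43/2, maximum Z = 969/2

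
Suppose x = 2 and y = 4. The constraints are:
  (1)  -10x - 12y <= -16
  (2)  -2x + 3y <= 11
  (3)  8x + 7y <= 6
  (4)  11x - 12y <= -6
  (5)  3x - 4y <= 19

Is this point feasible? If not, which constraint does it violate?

not feasible — violates (3)

Constraint (3): 8x + 7y = 44, which is not ≤ 6. All other constraints are satisfied.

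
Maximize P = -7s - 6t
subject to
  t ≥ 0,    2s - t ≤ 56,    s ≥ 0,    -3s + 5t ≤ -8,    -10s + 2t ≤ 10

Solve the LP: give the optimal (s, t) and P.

s = 8/3, t = 0, maximum P = -56/3

Extreme points and P = -7s - 6t:
  (28, 0) → P = -196
  (8/3, 0) → P = -56/3
  (272/7, 152/7) → P = -2816/7

The optimum lies where t = 0 and -3s + 5t = -8.
Solving simultaneously gives s = 8/3, t = 0.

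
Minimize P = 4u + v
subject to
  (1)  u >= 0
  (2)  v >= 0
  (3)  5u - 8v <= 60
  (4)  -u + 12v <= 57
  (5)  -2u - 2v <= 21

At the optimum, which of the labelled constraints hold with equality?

(1) and (2)

Vertices and P = 4u + v:
  (0, 0) → P = 0
  (0, 19/4) → P = 19/4
  (12, 0) → P = 48
  (294/13, 345/52) → P = 5049/52

The minimum is at (0, 0). Substituting into each constraint, equality holds for (1) and (2); the remaining constraints have slack.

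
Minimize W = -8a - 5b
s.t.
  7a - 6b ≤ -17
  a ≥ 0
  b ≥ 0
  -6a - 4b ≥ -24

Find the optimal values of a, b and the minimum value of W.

a = 19/16, b = 135/32, minimum W = -979/32

Vertices and W = -8a - 5b:
  (0, 17/6) → W = -85/6
  (19/16, 135/32) → W = -979/32
  (0, 6) → W = -30

The binding constraints are 7a - 6b = -17 and -6a - 4b = -24.
Solving simultaneously gives a = 19/16, b = 135/32.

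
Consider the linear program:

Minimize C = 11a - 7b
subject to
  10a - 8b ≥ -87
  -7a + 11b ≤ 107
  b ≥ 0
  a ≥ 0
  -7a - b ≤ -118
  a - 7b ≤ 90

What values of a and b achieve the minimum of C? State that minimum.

Feasible corners and C = 11a - 7b:
  (397/28, 75/4) → C = 173/7
  (118/7, 0) → C = 1298/7
  (90, 0) → C = 990
The feasible region is unbounded (it extends along (11, 7), (7, 1)), but C strictly increases along every unbounded feasible direction, so there is no improving ray and the minimum is attained at a vertex.

a = 397/28, b = 75/4, minimum C = 173/7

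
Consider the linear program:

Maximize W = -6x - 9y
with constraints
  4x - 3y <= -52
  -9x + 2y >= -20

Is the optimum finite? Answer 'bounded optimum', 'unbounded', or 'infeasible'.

From the feasible point (164/19, 548/19), moving in the direction (-3, -4) keeps every constraint satisfied while W increases without bound.

unbounded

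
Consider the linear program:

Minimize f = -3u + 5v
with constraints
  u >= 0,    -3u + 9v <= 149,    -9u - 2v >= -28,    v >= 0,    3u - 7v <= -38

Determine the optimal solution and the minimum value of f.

Extreme points and f = -3u + 5v:
  (0, 14) → f = 70
  (0, 38/7) → f = 190/7
  (40/23, 142/23) → f = 590/23

The binding constraints are -9u - 2v = -28 and 3u - 7v = -38.
Solving simultaneously gives u = 40/23, v = 142/23.

u = 40/23, v = 142/23, minimum f = 590/23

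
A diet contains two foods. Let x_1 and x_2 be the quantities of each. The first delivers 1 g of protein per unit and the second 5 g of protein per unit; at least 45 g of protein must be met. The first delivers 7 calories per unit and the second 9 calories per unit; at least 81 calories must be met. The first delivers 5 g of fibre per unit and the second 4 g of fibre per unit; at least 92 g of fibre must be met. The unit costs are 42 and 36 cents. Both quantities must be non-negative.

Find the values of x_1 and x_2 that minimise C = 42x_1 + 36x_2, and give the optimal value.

Vertices and C = 42x_1 + 36x_2:
  (0, 23) → C = 828
  (45, 0) → C = 1890
  (40/3, 19/3) → C = 788
The feasible region is unbounded (it extends along (0, 1), (1, 0)), but C strictly increases along every unbounded feasible direction, so there is no improving ray and the minimum is attained at a vertex.

At the optimal vertex, x_1 + 5x_2 = 45 and 5x_1 + 4x_2 = 92.
Solving simultaneously gives x_1 = 40/3, x_2 = 19/3.

x_1 = 40/3, x_2 = 19/3, minimum C = 788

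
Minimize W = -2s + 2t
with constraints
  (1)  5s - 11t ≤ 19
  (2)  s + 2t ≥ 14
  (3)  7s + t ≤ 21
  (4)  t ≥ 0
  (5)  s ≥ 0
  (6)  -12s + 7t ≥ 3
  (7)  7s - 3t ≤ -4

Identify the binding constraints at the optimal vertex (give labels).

(2) and (7)

Feasible corners and W = -2s + 2t:
  (0, 7) → W = 14
  (2, 6) → W = 8
  (0, 21) → W = 42
  (59/28, 25/4) → W = 58/7

The minimum is at (2, 6). Substituting into each constraint, equality holds for (2) and (7); the remaining constraints have slack.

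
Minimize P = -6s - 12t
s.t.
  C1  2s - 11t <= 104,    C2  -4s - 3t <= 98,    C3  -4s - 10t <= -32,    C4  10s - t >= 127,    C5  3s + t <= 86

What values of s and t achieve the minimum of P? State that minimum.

Vertices and P = -6s - 12t:
  (87/4, -11/2) → P = -129/2
  (30, -4) → P = -132
  (651/52, -47/26) → P = -1389/26
  (213/13, 479/13) → P = -7026/13

The binding constraints are 10s - t = 127 and 3s + t = 86.
Solving simultaneously gives s = 213/13, t = 479/13.

s = 213/13, t = 479/13, minimum P = -7026/13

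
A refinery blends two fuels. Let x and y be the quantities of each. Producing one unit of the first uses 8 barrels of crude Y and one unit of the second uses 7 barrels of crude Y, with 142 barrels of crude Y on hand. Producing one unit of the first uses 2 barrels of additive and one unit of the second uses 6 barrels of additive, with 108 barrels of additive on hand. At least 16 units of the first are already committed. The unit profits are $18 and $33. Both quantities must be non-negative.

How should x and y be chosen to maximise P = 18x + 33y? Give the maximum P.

x = 16, y = 2, maximum P = 354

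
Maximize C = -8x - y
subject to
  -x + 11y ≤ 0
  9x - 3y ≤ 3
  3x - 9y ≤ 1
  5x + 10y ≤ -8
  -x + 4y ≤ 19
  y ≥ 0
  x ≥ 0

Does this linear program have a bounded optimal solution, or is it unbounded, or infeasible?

infeasible

The boundaries -x + 11y = 0 and 9x - 3y = 3 meet at (11/32, 1/32), but that point violates 5x + 10y ≤ -8. Every candidate vertex is excluded by some other constraint, so the feasible region is empty.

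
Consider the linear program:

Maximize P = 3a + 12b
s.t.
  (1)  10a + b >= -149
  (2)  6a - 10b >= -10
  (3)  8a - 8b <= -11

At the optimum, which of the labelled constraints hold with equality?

(2) and (3)

Feasible corners and P = 3a + 12b:
  (-750/53, -397/53) → P = -7014/53
  (-1203/88, -541/44) → P = -16593/88
  (-15/16, 7/16) → P = 39/16

The maximum is at (-15/16, 7/16). Substituting into each constraint, equality holds for (2) and (3); the remaining constraints have slack.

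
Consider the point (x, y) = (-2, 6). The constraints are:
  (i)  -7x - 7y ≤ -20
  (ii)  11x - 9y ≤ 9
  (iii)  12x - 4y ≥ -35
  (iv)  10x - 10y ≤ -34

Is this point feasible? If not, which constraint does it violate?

Constraint (iii): 12x - 4y = -48, which is not ≥ -35. All other constraints are satisfied.

not feasible — violates (iii)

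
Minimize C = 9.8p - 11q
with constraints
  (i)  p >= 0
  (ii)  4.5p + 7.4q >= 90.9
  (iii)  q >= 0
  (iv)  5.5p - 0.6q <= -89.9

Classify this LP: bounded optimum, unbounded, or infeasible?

unbounded

From the feasible point (0, 899/6), moving in the direction (0, 1) keeps every constraint satisfied while C decreases without bound.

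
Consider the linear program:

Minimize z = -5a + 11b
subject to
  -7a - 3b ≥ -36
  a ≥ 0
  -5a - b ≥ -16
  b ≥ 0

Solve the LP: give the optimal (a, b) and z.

a = 16/5, b = 0, minimum z = -16

Vertices and z = -5a + 11b:
  (0, 12) → z = 132
  (3/2, 17/2) → z = 86
  (0, 0) → z = 0
  (16/5, 0) → z = -16

At the optimal vertex, -5a - b = -16 and b = 0.
Solving simultaneously gives a = 16/5, b = 0.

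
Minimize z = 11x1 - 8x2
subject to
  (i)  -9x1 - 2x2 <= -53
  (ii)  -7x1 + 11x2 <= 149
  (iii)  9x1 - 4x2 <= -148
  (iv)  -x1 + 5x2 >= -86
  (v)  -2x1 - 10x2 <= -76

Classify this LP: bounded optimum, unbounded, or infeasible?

The boundaries -9x1 - 2x2 = -53 and -7x1 + 11x2 = 149 meet at (285/113, 1712/113), but that point violates 9x1 - 4x2 ≤ -148. Every candidate vertex is excluded by some other constraint, so the feasible region is empty.

infeasible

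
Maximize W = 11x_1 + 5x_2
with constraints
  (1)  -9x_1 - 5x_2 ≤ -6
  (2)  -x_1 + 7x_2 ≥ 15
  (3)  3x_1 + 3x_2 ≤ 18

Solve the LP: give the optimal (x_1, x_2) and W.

x_1 = 27/8, x_2 = 21/8, maximum W = 201/4

Corner points and W = 11x_1 + 5x_2:
  (-33/68, 141/68) → W = 171/34
  (-6, 12) → W = -6
  (27/8, 21/8) → W = 201/4

At the optimal vertex, -x_1 + 7x_2 = 15 and 3x_1 + 3x_2 = 18.
Solving simultaneously gives x_1 = 27/8, x_2 = 21/8.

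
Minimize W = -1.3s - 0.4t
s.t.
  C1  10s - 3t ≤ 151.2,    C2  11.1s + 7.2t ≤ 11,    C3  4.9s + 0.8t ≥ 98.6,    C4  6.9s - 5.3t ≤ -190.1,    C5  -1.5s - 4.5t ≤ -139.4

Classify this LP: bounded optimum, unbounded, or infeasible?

The boundaries 10s - 3t = 151.2 and 6.9s - 5.3t = -190.1 meet at (68583/1615, 147214/1615), but that point violates 11.1s + 7.2t ≤ 11. Every candidate vertex is excluded by some other constraint, so the feasible region is empty.

infeasible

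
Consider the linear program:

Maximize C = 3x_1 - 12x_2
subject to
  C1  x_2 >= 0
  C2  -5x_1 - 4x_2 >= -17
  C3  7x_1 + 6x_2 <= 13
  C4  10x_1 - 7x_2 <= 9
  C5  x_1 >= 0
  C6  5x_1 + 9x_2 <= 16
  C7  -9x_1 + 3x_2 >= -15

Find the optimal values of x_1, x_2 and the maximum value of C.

x_1 = 9/10, x_2 = 0, maximum C = 27/10

Extreme points and C = 3x_1 - 12x_2:
  (9/10, 0) → C = 27/10
  (0, 0) → C = 0
  (145/109, 67/109) → C = -369/109
  (7/11, 47/33) → C = -167/11
  (0, 16/9) → C = -64/3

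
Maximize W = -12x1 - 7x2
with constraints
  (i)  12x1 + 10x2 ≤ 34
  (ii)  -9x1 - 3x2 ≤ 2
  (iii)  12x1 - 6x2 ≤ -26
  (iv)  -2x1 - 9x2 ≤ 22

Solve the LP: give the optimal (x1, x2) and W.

At the optimal vertex, -9x1 - 3x2 = 2 and 12x1 - 6x2 = -26.
Solving simultaneously gives x1 = -1, x2 = 7/3.

x1 = -1, x2 = 7/3, maximum W = -13/3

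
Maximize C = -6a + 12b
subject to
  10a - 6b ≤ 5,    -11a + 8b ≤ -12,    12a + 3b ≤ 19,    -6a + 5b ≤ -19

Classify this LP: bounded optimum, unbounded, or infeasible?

bounded optimum

Extreme points and C = -6a + 12b:
  (-89/14, -80/7) → C = -99
  (-92/7, -137/7) → C = -156
The feasible region has finitely many vertices and no improving ray; the maximum is -99 at (-89/14, -80/7).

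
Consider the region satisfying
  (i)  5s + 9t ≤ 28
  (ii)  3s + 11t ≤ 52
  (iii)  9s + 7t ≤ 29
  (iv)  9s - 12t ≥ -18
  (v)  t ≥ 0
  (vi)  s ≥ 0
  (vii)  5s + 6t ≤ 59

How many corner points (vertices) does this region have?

Pairwise boundary intersections that survive every other constraint:
  (65/46, 107/46)
  (58/47, 114/47)
  (29/9, 0)
  (0, 3/2)
  (0, 0)

5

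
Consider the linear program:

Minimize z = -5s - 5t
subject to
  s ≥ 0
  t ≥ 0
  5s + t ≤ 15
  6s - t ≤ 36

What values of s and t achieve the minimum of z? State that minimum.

s = 0, t = 15, minimum z = -75

Feasible corners and z = -5s - 5t:
  (0, 0) → z = 0
  (0, 15) → z = -75
  (3, 0) → z = -15

At the optimal vertex, s = 0 and 5s + t = 15.
Solving simultaneously gives s = 0, t = 15.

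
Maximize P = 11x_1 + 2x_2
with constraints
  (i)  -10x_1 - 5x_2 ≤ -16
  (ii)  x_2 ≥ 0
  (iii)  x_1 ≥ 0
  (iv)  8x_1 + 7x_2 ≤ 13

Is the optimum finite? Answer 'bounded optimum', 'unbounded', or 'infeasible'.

bounded optimum

Feasible corners and P = 11x_1 + 2x_2:
  (8/5, 0) → P = 88/5
  (47/30, 1/15) → P = 521/30
  (13/8, 0) → P = 143/8
The feasible region has finitely many vertices and no improving ray; the maximum is 143/8 at (13/8, 0).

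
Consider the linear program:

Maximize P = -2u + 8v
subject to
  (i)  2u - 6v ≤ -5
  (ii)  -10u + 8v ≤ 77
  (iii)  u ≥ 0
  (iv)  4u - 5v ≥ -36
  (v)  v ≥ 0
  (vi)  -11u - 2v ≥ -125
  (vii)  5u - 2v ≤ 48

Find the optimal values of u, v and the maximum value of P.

u = 79/9, v = 128/9, maximum P = 866/9

Corner points and P = -2u + 8v:
  (0, 5/6) → P = 20/3
  (74/7, 61/14) → P = 96/7
  (0, 36/5) → P = 288/5
  (79/9, 128/9) → P = 866/9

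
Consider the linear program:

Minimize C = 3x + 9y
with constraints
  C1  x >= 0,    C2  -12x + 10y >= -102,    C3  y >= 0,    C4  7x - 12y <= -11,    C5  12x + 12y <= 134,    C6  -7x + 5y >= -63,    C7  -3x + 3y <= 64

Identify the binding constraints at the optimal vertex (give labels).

Feasible corners and C = 3x + 9y:
  (0, 11/12) → C = 33/4
  (0, 67/6) → C = 201/2
  (123/19, 535/114) → C = 2343/38

The minimum is at (0, 11/12). Substituting into each constraint, equality holds for C1 and C4; the remaining constraints have slack.

C1 and C4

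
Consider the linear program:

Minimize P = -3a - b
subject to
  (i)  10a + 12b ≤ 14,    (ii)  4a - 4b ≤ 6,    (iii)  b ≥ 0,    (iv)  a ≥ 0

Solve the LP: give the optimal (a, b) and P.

Extreme points and P = -3a - b:
  (7/5, 0) → P = -21/5
  (0, 7/6) → P = -7/6
  (0, 0) → P = 0

At the optimal vertex, 10a + 12b = 14 and b = 0.
Solving simultaneously gives a = 7/5, b = 0.

a = 7/5, b = 0, minimum P = -21/5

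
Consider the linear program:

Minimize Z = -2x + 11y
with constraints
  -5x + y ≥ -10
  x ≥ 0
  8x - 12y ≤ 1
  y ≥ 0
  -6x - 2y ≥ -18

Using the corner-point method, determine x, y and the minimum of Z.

x = 1/8, y = 0, minimum Z = -1/4

The binding constraints are 8x - 12y = 1 and y = 0.
Solving simultaneously gives x = 1/8, y = 0.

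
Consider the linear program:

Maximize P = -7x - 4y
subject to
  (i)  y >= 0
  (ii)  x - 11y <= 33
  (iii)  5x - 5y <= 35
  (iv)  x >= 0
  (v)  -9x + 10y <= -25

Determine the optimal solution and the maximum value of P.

Corner points and P = -7x - 4y:
  (7, 0) → P = -49
  (25/9, 0) → P = -175/9
  (45, 38) → P = -467

x = 25/9, y = 0, maximum P = -175/9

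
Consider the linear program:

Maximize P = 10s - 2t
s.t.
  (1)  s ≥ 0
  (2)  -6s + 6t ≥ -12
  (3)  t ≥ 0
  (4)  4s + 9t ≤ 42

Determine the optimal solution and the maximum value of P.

Extreme points and P = 10s - 2t:
  (0, 0) → P = 0
  (0, 14/3) → P = -28/3
  (2, 0) → P = 20
  (60/13, 34/13) → P = 532/13

The optimum lies where -6s + 6t = -12 and 4s + 9t = 42.
Solving simultaneously gives s = 60/13, t = 34/13.

s = 60/13, t = 34/13, maximum P = 532/13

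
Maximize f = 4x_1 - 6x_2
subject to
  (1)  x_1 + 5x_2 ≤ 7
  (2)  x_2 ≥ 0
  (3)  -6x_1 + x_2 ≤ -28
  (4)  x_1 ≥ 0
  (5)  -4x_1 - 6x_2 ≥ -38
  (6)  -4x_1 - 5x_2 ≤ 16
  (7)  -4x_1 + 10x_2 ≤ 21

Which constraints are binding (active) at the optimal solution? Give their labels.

(1) and (2)

Vertices and f = 4x_1 - 6x_2:
  (7, 0) → f = 28
  (147/31, 14/31) → f = 504/31
  (14/3, 0) → f = 56/3

The maximum is at (7, 0). Substituting into each constraint, equality holds for (1) and (2); the remaining constraints have slack.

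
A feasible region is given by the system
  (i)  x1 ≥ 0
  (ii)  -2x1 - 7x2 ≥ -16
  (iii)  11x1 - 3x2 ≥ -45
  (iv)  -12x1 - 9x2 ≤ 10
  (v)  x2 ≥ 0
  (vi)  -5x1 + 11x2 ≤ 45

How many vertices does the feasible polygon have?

Intersecting each pair of boundary lines and keeping only the points that satisfy every inequality leaves:
  (0, 16/7)
  (0, 0)
  (8, 0)

3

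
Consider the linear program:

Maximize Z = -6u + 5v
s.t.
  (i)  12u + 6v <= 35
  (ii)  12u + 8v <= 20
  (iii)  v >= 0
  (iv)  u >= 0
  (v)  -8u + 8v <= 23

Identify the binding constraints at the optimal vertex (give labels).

(ii) and (iv)

Extreme points and Z = -6u + 5v:
  (5/3, 0) → Z = -10
  (0, 5/2) → Z = 25/2
  (0, 0) → Z = 0

The maximum is at (0, 5/2). Substituting into each constraint, equality holds for (ii) and (iv); the remaining constraints have slack.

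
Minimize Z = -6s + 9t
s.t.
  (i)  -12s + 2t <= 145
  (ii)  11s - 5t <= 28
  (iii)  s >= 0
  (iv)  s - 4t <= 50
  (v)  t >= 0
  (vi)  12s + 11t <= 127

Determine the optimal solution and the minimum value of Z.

Corner points and Z = -6s + 9t:
  (28/11, 0) → Z = -168/11
  (943/181, 1061/181) → Z = 3891/181
  (0, 0) → Z = 0
  (0, 127/11) → Z = 1143/11

At the optimal vertex, 11s - 5t = 28 and t = 0.
Solving simultaneously gives s = 28/11, t = 0.

s = 28/11, t = 0, minimum Z = -168/11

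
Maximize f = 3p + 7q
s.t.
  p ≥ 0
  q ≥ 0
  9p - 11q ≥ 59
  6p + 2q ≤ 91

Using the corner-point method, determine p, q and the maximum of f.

p = 373/28, q = 155/28, maximum f = 551/7

Vertices and f = 3p + 7q:
  (59/9, 0) → f = 59/3
  (91/6, 0) → f = 91/2
  (373/28, 155/28) → f = 551/7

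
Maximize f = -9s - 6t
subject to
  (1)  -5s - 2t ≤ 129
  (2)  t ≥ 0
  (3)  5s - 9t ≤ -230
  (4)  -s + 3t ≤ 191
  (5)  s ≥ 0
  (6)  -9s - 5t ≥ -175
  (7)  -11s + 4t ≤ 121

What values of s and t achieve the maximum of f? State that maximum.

Vertices and f = -9s - 6t:
  (0, 230/9) → f = -460/3
  (425/106, 2945/106) → f = -21495/106
  (0, 121/4) → f = -363/2
  (95/91, 3014/91) → f = -18939/91

The optimum lies where 5s - 9t = -230 and s = 0.
Solving simultaneously gives s = 0, t = 230/9.

s = 0, t = 230/9, maximum f = -460/3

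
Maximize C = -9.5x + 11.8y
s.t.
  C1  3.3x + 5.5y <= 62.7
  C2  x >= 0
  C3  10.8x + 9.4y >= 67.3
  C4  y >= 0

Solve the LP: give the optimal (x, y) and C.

x = 0, y = 11.4, maximum C = 134.52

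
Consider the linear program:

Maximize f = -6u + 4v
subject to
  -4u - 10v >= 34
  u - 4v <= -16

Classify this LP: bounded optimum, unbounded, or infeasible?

unbounded

From the feasible point (-148/13, 15/13), moving in the direction (-4, -1) keeps every constraint satisfied while f increases without bound.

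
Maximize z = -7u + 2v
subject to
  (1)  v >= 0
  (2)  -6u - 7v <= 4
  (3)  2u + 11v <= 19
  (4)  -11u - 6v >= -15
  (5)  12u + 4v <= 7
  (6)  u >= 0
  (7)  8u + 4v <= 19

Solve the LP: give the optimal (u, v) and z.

u = 0, v = 19/11, maximum z = 38/11

Feasible corners and z = -7u + 2v:
  (7/12, 0) → z = -49/12
  (0, 0) → z = 0
  (1/124, 107/62) → z = 421/124
  (0, 19/11) → z = 38/11

The binding constraints are 2u + 11v = 19 and u = 0.
Solving simultaneously gives u = 0, v = 19/11.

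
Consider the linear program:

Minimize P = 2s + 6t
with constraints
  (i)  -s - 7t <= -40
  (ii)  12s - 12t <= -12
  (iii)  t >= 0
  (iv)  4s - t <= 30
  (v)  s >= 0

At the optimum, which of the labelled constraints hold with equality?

Vertices and P = 2s + 6t:
  (33/8, 41/8) → P = 39
  (0, 40/7) → P = 240/7
  (31/3, 34/3) → P = 266/3
The feasible region is unbounded (it extends along (0, 1), (1, 4)), but P strictly increases along every unbounded feasible direction, so there is no improving ray and the minimum is attained at a vertex.

The minimum is at (0, 40/7). Substituting into each constraint, equality holds for (i) and (v); the remaining constraints have slack.

(i) and (v)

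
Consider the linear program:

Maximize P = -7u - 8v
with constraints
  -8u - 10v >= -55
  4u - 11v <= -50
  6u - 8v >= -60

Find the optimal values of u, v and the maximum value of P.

u = -130/17, v = 30/17, maximum P = 670/17

Vertices and P = -7u - 8v:
  (105/128, 155/32) → P = -5695/128
  (-40/31, 405/62) → P = -1340/31
  (-130/17, 30/17) → P = 670/17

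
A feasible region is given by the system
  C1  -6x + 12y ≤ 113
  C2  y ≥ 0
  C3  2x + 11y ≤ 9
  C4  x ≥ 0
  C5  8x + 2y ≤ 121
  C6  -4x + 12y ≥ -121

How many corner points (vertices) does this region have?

The feasible vertices (each the meet of two boundaries and inside every other half-plane) are:
  (9/2, 0)
  (0, 0)
  (0, 9/11)

3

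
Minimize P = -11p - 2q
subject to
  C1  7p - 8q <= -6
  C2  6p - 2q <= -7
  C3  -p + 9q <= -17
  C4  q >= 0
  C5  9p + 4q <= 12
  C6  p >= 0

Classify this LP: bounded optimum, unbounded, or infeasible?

The boundaries 9p + 4q = 12 and p = 0 meet at (0, 3), but that point violates 6p - 2q ≤ -7. Every candidate vertex is excluded by some other constraint, so the feasible region is empty.

infeasible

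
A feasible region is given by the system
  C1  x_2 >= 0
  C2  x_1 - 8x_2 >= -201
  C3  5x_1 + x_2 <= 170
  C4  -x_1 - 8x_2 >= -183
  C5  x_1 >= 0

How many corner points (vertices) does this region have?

4

Intersecting each pair of boundary lines and keeping only the points that satisfy every inequality leaves:
  (34, 0)
  (0, 0)
  (1177/39, 745/39)
  (0, 183/8)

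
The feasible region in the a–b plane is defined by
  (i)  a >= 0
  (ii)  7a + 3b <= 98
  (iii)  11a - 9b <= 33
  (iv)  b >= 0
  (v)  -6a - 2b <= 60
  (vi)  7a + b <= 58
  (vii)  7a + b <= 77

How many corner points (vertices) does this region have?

5

Intersecting each pair of boundary lines and keeping only the points that satisfy every inequality leaves:
  (0, 98/3)
  (0, 0)
  (38/7, 20)
  (3, 0)
  (15/2, 11/2)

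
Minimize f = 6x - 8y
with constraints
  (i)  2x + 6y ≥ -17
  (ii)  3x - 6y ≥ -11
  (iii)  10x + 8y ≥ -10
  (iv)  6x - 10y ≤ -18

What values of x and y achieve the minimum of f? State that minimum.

x = -37/21, y = 20/21, minimum f = -382/21

Corner points and f = 6x - 8y:
  (-37/21, 20/21) → f = -382/21
  (1/3, 2) → f = -14
  (-61/37, 30/37) → f = -606/37

At the optimal vertex, 3x - 6y = -11 and 10x + 8y = -10.
Solving simultaneously gives x = -37/21, y = 20/21.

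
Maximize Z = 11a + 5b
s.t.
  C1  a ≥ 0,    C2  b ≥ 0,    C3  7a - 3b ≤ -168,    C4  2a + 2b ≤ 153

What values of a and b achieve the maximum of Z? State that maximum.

a = 123/20, b = 1407/20, maximum Z = 2097/5

Feasible corners and Z = 11a + 5b:
  (0, 56) → Z = 280
  (0, 153/2) → Z = 765/2
  (123/20, 1407/20) → Z = 2097/5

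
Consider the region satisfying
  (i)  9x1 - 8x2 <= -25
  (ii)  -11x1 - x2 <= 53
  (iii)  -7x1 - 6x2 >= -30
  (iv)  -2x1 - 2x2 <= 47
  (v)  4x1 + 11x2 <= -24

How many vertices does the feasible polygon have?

3

The feasible vertices (each the meet of two boundaries and inside every other half-plane) are:
  (-449/97, -202/97)
  (-467/131, -116/131)
  (-43/9, -4/9)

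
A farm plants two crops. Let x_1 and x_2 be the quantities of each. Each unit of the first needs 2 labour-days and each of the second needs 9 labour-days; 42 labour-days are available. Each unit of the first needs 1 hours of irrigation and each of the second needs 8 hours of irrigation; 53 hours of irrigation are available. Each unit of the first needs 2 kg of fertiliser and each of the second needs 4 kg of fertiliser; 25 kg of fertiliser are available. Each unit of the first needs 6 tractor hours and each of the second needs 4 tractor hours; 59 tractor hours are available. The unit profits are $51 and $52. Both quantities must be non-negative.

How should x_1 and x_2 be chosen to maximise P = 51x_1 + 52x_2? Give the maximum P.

Feasible corners and P = 51x_1 + 52x_2:
  (0, 0) → P = 0
  (0, 14/3) → P = 728/3
  (59/6, 0) → P = 1003/2
  (57/10, 17/5) → P = 935/2
  (17/2, 2) → P = 1075/2

The optimum lies where 2x_1 + 4x_2 = 25 and 6x_1 + 4x_2 = 59.
Solving simultaneously gives x_1 = 17/2, x_2 = 2.

x_1 = 17/2, x_2 = 2, maximum P = 1075/2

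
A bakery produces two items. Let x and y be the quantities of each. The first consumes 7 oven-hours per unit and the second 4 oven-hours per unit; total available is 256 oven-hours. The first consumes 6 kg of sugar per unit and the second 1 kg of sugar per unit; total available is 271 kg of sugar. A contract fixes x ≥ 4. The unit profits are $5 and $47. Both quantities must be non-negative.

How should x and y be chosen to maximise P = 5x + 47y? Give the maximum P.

Vertices and P = 5x + 47y:
  (256/7, 0) → P = 1280/7
  (4, 0) → P = 20
  (4, 57) → P = 2699

The optimum lies where 7x + 4y = 256 and x = 4.
Solving simultaneously gives x = 4, y = 57.

x = 4, y = 57, maximum P = 2699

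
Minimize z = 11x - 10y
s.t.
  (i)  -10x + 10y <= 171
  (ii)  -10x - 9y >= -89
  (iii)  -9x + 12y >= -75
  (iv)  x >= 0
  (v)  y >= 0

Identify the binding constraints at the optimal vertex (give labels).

Feasible corners and z = 11x - 10y:
  (581/67, 17/67) → z = 6221/67
  (0, 89/9) → z = -890/9
  (25/3, 0) → z = 275/3
  (0, 0) → z = 0

The minimum is at (0, 89/9). Substituting into each constraint, equality holds for (ii) and (iv); the remaining constraints have slack.

(ii) and (iv)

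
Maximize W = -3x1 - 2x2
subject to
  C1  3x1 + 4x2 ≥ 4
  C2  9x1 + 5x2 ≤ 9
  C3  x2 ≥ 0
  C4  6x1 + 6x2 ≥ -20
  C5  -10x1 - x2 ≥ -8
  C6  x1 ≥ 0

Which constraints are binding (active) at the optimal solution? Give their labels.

C1 and C6

Vertices and W = -3x1 - 2x2:
  (28/37, 16/37) → W = -116/37
  (0, 1) → W = -2
  (31/41, 18/41) → W = -129/41
  (0, 9/5) → W = -18/5

The maximum is at (0, 1). Substituting into each constraint, equality holds for C1 and C6; the remaining constraints have slack.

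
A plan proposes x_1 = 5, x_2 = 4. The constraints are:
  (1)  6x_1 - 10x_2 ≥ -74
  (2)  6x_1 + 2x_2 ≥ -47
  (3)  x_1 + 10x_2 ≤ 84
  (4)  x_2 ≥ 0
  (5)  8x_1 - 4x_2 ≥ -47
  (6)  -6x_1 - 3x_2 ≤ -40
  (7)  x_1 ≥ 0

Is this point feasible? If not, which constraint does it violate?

(1): -10 ≥ -74 ✓
(2): 38 ≥ -47 ✓
(3): 45 ≤ 84 ✓
(4): 4 ≥ 0 ✓
(5): 24 ≥ -47 ✓
(6): -42 ≤ -40 ✓
(7): 5 ≥ 0 ✓

feasible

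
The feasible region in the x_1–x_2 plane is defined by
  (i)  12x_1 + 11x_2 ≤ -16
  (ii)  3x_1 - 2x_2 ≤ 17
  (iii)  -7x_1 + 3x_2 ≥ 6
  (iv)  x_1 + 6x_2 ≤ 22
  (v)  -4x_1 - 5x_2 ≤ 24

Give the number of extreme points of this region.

Pairwise boundary intersections that survive every other constraint:
  (-114/113, -40/113)
  (-338/61, 280/61)
  (-102/47, -144/47)
  (-254/19, 112/19)

4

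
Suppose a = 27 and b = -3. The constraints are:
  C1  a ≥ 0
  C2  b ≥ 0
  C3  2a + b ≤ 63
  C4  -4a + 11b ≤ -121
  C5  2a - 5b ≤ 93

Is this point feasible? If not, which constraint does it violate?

not feasible — violates C2

Constraint C2: b = -3, which is not ≥ 0. All other constraints are satisfied.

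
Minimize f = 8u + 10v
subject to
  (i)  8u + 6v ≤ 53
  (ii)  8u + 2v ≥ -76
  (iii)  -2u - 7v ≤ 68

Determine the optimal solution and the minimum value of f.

Extreme points and f = 8u + 10v:
  (-281/16, 129/4) → f = 182
  (779/44, -325/22) → f = -67/11
  (-99/13, -98/13) → f = -1772/13

The binding constraints are 8u + 2v = -76 and -2u - 7v = 68.
Solving simultaneously gives u = -99/13, v = -98/13.

u = -99/13, v = -98/13, minimum f = -1772/13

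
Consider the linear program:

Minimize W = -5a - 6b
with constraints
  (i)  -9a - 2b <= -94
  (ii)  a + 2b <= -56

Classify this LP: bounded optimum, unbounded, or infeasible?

unbounded

From the feasible point (75/4, -299/8), moving in the direction (2, -1) keeps every constraint satisfied while W decreases without bound.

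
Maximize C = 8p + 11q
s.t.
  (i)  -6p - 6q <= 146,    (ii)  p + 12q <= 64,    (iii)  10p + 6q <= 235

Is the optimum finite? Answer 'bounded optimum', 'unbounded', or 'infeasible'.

Extreme points and C = 8p + 11q:
  (-356/11, 265/33) → C = -5629/33
  (381/4, -1435/12) → C = -6641/12
  (406/19, 135/38) → C = 7981/38
The feasible region has finitely many vertices and no improving ray; the maximum is 7981/38 at (406/19, 135/38).

bounded optimum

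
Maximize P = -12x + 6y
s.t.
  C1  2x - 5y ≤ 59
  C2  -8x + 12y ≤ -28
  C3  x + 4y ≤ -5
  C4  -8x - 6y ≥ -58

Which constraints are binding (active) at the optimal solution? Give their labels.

C1 and C2

Vertices and P = -12x + 6y:
  (-71/2, -26) → P = 270
  (161/13, -89/13) → P = -2466/13
  (13/11, -17/11) → P = -258/11
  (131/13, -49/13) → P = -1866/13

The maximum is at (-71/2, -26). Substituting into each constraint, equality holds for C1 and C2; the remaining constraints have slack.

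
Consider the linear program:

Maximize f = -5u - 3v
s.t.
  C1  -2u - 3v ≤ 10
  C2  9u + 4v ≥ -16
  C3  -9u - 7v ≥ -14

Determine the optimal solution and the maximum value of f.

The optimum lies where -2u - 3v = 10 and 9u + 4v = -16.
Solving simultaneously gives u = -8/19, v = -58/19.

u = -8/19, v = -58/19, maximum f = 214/19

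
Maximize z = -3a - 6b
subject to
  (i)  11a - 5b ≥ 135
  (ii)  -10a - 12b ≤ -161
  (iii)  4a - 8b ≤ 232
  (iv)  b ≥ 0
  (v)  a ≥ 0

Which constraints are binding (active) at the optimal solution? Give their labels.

(ii) and (iv)

Vertices and z = -3a - 6b:
  (2425/182, 421/182) → z = -9801/182
  (161/10, 0) → z = -483/10
  (58, 0) → z = -174
The feasible region is unbounded (it extends along (5, 11), (2, 1)), but z strictly decreases along every unbounded feasible direction, so there is no improving ray and the maximum is attained at a vertex.

The maximum is at (161/10, 0). Substituting into each constraint, equality holds for (ii) and (iv); the remaining constraints have slack.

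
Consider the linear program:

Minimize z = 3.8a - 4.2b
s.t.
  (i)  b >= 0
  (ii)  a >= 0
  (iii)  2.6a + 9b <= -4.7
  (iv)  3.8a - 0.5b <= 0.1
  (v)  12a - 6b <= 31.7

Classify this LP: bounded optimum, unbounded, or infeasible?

infeasible

The boundaries b = 0 and a = 0 meet at (0, 0), but that point violates 2.6a + 9b ≤ -4.7. Every candidate vertex is excluded by some other constraint, so the feasible region is empty.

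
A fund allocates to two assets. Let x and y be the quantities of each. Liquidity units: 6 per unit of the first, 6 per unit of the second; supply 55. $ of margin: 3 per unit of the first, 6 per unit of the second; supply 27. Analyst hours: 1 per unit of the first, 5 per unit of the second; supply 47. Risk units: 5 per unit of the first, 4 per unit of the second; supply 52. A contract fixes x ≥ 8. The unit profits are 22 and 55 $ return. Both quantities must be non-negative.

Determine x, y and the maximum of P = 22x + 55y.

x = 8, y = 1/2, maximum P = 407/2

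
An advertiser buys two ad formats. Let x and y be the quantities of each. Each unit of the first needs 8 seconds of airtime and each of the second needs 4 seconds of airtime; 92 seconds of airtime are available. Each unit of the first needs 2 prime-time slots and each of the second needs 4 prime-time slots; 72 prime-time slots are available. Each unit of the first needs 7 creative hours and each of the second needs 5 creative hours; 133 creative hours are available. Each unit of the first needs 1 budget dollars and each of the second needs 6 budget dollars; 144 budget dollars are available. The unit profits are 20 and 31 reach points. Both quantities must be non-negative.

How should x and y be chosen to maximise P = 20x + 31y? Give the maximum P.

x = 10/3, y = 49/3, maximum P = 573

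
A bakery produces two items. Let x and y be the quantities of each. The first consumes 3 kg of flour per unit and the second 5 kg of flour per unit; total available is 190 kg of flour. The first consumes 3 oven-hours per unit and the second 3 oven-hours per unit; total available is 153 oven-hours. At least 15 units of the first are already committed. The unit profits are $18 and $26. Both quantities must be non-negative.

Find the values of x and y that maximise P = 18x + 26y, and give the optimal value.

x = 65/2, y = 37/2, maximum P = 1066

Feasible corners and P = 18x + 26y:
  (51, 0) → P = 918
  (15, 0) → P = 270
  (65/2, 37/2) → P = 1066
  (15, 29) → P = 1024

At the optimal vertex, 3x + 5y = 190 and 3x + 3y = 153.
Solving simultaneously gives x = 65/2, y = 37/2.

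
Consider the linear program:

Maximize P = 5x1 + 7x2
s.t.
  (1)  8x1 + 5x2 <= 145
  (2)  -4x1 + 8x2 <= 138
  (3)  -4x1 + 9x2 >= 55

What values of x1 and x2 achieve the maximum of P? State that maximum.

x1 = 235/42, x2 = 421/21, maximum P = 7069/42

Corner points and P = 5x1 + 7x2:
  (235/42, 421/21) → P = 7069/42
  (515/46, 255/23) → P = 6145/46
  (-401/2, -83) → P = -3167/2

The optimum lies where 8x1 + 5x2 = 145 and -4x1 + 8x2 = 138.
Solving simultaneously gives x1 = 235/42, x2 = 421/21.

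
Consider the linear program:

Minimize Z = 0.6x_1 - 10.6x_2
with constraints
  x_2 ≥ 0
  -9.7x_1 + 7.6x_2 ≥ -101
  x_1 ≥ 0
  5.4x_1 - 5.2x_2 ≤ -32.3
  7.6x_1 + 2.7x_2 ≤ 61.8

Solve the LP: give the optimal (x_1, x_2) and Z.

x_1 = 0, x_2 = 206/9, minimum Z = -10918/45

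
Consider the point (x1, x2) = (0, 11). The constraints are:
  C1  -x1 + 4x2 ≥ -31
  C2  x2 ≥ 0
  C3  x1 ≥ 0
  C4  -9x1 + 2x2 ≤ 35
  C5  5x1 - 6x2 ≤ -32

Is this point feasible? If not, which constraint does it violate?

C1: 44 ≥ -31 ✓
C2: 11 ≥ 0 ✓
C3: 0 ≥ 0 ✓
C4: 22 ≤ 35 ✓
C5: -66 ≤ -32 ✓

feasible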